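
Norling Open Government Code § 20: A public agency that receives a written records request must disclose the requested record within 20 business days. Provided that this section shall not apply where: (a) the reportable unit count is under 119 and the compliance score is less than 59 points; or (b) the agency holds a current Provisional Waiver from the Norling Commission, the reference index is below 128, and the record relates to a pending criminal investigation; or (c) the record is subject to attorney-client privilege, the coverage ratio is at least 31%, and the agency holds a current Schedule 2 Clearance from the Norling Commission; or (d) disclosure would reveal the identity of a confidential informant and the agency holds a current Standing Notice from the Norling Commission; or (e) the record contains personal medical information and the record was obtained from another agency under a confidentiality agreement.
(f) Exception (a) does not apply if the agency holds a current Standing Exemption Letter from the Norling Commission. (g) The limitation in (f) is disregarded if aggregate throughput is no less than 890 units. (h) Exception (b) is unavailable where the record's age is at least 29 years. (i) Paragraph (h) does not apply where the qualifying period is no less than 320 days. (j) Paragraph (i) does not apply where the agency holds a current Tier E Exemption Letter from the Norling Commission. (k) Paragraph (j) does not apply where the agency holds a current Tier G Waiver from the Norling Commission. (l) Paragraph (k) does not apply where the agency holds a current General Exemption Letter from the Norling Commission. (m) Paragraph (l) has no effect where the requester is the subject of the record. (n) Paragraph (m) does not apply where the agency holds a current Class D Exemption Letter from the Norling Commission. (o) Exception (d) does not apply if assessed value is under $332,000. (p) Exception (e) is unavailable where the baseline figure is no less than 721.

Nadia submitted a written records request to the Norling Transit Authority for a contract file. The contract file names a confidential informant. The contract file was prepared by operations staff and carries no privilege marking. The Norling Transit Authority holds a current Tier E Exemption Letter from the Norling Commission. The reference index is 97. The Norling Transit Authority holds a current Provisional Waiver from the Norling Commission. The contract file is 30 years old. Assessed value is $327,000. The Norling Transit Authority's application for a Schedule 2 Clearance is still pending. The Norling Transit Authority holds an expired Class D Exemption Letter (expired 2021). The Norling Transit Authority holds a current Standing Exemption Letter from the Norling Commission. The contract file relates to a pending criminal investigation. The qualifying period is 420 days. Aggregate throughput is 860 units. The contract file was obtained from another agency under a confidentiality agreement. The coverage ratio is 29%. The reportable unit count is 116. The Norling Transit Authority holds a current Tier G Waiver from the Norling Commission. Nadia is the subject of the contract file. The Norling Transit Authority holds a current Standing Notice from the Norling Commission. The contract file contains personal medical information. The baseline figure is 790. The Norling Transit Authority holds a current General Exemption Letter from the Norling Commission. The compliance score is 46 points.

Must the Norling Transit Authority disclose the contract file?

Exception (a) is satisfied on its face — the reportable unit count is 116, under the 119 limit; the compliance score is 46 points, less than the 59 points limit. Turning to paragraphs (f)–(g): (f) operates against (a): a current Standing Exemption Letter is held. (g) does not operate here (aggregate throughput is 860 units, short of 890 units), so (f) stands. So (a) is unavailable.
Exception (b)'s conditions are all satisfied: a current Provisional Waiver is held; the reference index is 97, below the 128 limit; the contract file relates to a pending investigation. Under paragraphs (h)–(n): (h) applies (the record's age is 30 years, meeting the 29 years threshold), but yields to (i): (i) is triggered — the qualifying period is 420 days, meeting the 320 days threshold. (j) applies (a current Tier E Exemption Letter is held), but is overridden by (k): (k) operates — a current Tier G Waiver is held. (l) would limit (k) — a current General Exemption Letter is held — but (m) sets (l) aside: (m) operates against (l): Nadia is the subject of the contract file. (n), which would lift (m), is inapplicable — there is no Class D Exemption Letter in force. Exception (b) stands.
Exception (c) fails — the contract file carries no privilege marking.
Exception (d)'s conditions are all satisfied: the contract file names a confidential informant; a current Standing Notice is held. However, paragraph (o) must be considered: (o) operates against (d): assessed value is $327,000, under the $332,000 limit. (d) is therefore removed.
Exception (e) is satisfied on its face — the contract file contains personal medical information; the contract file was obtained under a confidentiality agreement. Turning to paragraph (p): (p) operates against (e): the baseline figure is 790, meeting the 721 threshold. So (e) is unavailable.

No — exception (b) applies; the Norling Transit Authority is not required to disclose the contract file.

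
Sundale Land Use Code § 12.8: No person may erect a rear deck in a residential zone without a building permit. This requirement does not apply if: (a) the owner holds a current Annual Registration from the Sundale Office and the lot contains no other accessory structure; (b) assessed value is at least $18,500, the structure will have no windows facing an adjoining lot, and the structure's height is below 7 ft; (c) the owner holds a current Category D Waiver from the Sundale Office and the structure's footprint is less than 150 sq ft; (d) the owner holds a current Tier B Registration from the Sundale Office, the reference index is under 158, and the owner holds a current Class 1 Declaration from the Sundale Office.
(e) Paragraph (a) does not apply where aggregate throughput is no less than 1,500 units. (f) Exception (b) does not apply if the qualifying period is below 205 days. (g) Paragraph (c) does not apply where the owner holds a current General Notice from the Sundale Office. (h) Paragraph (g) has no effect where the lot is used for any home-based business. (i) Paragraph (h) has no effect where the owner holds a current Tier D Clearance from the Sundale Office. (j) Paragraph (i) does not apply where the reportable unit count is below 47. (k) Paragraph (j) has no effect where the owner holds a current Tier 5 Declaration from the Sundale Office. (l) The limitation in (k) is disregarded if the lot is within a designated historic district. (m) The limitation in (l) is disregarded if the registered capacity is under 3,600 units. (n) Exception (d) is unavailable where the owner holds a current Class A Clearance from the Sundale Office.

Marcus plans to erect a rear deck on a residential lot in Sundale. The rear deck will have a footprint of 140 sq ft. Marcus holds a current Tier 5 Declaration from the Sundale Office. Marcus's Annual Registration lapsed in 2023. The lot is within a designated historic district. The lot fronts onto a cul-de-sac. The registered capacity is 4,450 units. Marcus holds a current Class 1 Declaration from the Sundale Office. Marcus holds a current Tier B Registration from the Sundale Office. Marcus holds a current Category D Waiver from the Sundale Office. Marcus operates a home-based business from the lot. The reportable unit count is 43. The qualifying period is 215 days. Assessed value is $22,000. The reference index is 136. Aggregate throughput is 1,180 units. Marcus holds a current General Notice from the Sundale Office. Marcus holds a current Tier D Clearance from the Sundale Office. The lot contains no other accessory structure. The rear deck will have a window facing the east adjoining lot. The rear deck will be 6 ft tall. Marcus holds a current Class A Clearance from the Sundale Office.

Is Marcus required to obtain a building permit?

Exception (a) fails — there is no Annual Registration in force.
Exception (b) does not apply: a window faces an adjoining lot.
Exception (c) is satisfied on its face — a current Category D Waiver is held; the structure's footprint is 140 sq ft, less than the 150 sq ft limit. As to paragraphs (g)–(m): (g) is triggered (a current General Notice is held), but is overridden by (h): (h) is triggered — a home-based business operates on the lot. (i) would limit (h) — a current Tier D Clearance is held — but (j) sets (i) aside: (j) applies — the reportable unit count is 43, below the 47 limit. (k) is triggered (a current Tier 5 Declaration is held), but is overridden by (l): (l) is engaged — the lot is in a historic district. (m) does not operate here (the registered capacity is 4,450 units, not under 3,600 units), so (l) stands. So (c) applies.
Exception (d)'s conditions are all satisfied: a current Tier B Registration is held; the reference index is 136, under the 158 limit; a current Class 1 Declaration is held. But: (n) applies — a current Class A Clearance is held. (d) is therefore removed.

No — exception (c) applies; Marcus does not need a building permit.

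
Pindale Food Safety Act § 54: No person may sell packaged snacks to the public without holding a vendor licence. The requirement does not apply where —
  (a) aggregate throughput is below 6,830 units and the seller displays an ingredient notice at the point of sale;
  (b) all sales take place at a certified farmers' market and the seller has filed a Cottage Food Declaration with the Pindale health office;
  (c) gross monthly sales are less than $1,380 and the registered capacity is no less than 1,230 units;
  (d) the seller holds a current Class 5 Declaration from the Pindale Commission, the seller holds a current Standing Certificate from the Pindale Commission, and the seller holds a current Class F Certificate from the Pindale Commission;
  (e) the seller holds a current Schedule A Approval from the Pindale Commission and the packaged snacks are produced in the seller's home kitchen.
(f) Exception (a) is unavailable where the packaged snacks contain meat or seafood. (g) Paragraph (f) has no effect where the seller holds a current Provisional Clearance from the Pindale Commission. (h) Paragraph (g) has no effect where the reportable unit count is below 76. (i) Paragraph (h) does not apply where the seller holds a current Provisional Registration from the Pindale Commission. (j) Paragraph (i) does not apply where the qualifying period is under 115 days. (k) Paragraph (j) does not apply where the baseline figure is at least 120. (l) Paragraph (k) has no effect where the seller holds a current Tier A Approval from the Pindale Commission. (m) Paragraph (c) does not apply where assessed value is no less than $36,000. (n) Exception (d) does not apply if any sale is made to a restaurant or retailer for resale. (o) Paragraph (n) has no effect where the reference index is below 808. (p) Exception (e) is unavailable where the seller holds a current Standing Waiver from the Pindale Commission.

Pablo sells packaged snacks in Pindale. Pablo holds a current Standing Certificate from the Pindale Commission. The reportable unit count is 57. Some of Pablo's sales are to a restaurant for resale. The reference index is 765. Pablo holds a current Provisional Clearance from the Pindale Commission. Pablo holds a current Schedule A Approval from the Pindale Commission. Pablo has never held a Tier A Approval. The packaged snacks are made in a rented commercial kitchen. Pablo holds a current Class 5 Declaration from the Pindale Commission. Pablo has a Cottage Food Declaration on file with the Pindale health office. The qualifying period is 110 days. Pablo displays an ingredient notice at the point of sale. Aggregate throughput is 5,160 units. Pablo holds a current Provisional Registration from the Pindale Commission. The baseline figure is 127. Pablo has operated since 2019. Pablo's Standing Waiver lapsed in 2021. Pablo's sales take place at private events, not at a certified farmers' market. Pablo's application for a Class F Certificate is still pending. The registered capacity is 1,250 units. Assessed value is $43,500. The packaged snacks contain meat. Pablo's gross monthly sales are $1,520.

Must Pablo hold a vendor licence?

All of (a)'s requirements are met (aggregate throughput is 5,160 units, below the 6,830 units limit; an ingredient notice is displayed). As to paragraphs (f)–(l): (f) applies (the packaged snacks contain meat), but is itself disapplied by (g): (g) applies — a current Provisional Clearance is held. (h) would limit (g) — the reportable unit count is 57, below the 76 limit — but (i) sets (h) aside: (i) operates against (h): a current Provisional Registration is held. (j) would limit (i) — the qualifying period is 110 days, under the 115 days limit — but (k) sets (j) aside: (k) operates against (j): the baseline figure is 127, meeting the 120 threshold. (l) is not engaged (no current Tier A Approval is held), so (k) stands. Exception (a) stands.
Exception (b) requires that all sales take place at a certified farmers' market; but sales are at private events, not a certified farmers' market, so (b) is unavailable.
Exception (c) does not apply: gross monthly sales are $1,520, not less than $1,380.
Exception (d) does not apply: there is no Class F Certificate in force.
Exception (e) requires that the packaged snacks are produced in the seller's home kitchen; but the packaged snacks are made in a commercial kitchen, not a home kitchen, so (e) is unavailable.

No — exception (a) applies; Pablo is not required to hold a vendor licence.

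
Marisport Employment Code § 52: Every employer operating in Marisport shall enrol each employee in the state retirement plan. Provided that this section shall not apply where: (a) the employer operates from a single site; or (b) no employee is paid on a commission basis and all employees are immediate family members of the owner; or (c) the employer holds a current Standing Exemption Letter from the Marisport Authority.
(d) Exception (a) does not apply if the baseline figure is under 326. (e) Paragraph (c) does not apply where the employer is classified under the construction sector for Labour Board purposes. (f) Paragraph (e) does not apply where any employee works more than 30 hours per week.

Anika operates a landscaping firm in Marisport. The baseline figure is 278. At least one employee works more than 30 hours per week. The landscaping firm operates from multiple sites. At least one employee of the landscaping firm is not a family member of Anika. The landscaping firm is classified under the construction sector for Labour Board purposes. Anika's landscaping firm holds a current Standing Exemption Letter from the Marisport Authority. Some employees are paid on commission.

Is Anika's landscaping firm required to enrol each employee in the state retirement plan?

No — exception (c) applies; Anika's landscaping firm is not required to enrol each employee in the state retirement plan.

Exception (a) fails — the employer operates from multiple sites.
Exception (b) requires that no employee is paid on a commission basis; but some employees are paid on commission, so (b) is unavailable.
Exception (c): a current Standing Exemption Letter is held — every condition holds. Under paragraphs (e)–(f): (e) operates (the landscaping firm is classified under the construction sector), but is overridden by (f): (f) operates against (e): at least one employee exceeds 30 hours/week. Exception (c) stands.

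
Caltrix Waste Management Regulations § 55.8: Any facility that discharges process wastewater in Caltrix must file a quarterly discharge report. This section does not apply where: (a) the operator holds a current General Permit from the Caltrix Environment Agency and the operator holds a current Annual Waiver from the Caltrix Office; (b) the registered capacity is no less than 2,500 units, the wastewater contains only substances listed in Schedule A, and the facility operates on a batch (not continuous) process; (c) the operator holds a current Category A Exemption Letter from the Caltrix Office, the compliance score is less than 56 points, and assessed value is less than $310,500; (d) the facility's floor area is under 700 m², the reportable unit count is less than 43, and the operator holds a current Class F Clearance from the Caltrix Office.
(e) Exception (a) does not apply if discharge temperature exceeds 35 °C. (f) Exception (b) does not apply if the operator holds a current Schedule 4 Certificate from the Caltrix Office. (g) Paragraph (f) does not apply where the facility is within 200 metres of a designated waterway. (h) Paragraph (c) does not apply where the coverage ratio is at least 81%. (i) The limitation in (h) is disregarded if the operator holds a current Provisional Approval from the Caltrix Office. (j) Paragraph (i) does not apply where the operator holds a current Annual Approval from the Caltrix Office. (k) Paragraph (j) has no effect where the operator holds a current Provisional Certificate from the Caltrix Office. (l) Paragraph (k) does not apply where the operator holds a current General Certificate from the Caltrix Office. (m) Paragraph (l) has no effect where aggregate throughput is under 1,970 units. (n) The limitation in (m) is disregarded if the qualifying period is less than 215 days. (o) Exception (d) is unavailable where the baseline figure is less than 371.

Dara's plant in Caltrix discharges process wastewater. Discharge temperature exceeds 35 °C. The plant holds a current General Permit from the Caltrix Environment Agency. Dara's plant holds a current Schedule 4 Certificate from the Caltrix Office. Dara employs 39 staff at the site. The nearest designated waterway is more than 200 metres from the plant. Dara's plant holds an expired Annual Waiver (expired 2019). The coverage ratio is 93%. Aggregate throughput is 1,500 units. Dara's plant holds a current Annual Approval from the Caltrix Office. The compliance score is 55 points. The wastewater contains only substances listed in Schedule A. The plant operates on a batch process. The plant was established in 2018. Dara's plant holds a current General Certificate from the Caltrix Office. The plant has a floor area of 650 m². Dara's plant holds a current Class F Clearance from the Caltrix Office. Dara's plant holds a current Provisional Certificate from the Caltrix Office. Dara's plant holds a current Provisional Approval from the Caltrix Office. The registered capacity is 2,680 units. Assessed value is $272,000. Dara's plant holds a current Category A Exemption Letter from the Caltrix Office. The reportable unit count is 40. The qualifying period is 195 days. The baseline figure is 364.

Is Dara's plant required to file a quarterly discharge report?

Exception (a) fails — the Annual Waiver is not current.
Exception (b) is satisfied on its face — the registered capacity is 2,680 units, meeting the 2,500 units threshold; the wastewater is Schedule-A-only; the facility operates on a batch process. But: (f) operates — a current Schedule 4 Certificate is held. (g), which would lift (f), is inapplicable — the plant is more than 200 m from any designated waterway. Exception (b) does not apply.
Exception (c)'s conditions are all satisfied: a current Category A Exemption Letter is held; the compliance score is 55 points, less than the 56 points limit; assessed value is $272,000, less than the $310,500 limit. But: (h) operates against (c): the coverage ratio is 93%, meeting the 81% threshold. (i) would limit (h) — a current Provisional Approval is held — but (j) sets (i) aside: (j) applies — a current Annual Approval is held. (k) would limit (j) — a current Provisional Certificate is held — but (l) sets (k) aside: (l) operates against (k): a current General Certificate is held. (m) would limit (l) — aggregate throughput is 1,500 units, under the 1,970 units limit — but (n) sets (m) aside: (n) is triggered — the qualifying period is 195 days, less than the 215 days limit. Exception (c) does not apply.
Exception (d): the facility's floor area is 650 m², under the 700 m² limit; the reportable unit count is 40, less than the 43 limit; a current Class F Clearance is held — every condition holds. Turning to paragraph (o): (o) is triggered — the baseline figure is 364, less than the 371 limit. So (d) is unavailable.
None of the exceptions is available; § 55.8 applies in full.

Yes — Dara's plant must file a quarterly discharge report.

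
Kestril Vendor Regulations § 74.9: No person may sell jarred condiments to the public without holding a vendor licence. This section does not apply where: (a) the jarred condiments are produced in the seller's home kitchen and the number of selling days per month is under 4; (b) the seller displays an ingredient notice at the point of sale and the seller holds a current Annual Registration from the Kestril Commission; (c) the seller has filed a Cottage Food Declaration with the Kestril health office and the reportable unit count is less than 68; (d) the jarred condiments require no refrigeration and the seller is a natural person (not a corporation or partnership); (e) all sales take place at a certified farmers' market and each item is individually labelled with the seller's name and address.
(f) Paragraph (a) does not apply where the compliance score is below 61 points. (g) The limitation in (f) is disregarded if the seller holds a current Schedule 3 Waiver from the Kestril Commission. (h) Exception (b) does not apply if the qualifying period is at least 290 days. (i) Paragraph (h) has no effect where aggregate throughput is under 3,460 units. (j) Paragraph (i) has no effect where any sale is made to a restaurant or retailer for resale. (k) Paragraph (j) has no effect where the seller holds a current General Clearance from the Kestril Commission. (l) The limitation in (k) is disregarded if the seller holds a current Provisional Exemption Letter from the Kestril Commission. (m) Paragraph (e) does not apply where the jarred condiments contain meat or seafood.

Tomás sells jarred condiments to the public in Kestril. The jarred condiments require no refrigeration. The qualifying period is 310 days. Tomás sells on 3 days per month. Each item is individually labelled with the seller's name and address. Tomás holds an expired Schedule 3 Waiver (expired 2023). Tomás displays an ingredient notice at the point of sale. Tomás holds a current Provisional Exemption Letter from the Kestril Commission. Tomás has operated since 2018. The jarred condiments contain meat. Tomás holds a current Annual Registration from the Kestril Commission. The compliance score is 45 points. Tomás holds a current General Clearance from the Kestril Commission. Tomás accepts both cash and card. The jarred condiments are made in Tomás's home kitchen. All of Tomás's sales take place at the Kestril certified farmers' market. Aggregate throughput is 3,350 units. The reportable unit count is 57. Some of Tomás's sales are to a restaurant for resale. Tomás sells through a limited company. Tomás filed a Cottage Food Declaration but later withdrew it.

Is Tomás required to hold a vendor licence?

Yes — Tomás must hold a vendor licence.

Exception (a) is satisfied on its face — the jarred condiments are home-kitchen produced; the number of selling days per month is 3, under the 4 limit. Turning to paragraphs (f)–(g): (f) operates — the compliance score is 45 points, below the 61 points limit. (g) is not engaged (no current Schedule 3 Waiver is held), so (f) stands. So (a) is unavailable.
Exception (b)'s conditions are all satisfied: an ingredient notice is displayed; a current Annual Registration is held. However, paragraphs (h)–(l) must be considered: (h) operates against (b): the qualifying period is 310 days, meeting the 290 days threshold. (i) would limit (h) — aggregate throughput is 3,350 units, under the 3,460 units limit — but (j) sets (i) aside: (j) applies — some sales are to a restaurant for resale. (k) operates (a current General Clearance is held), but is overridden by (l): (l) is triggered — a current Provisional Exemption Letter is held. So (b) is unavailable.
Exception (c) does not apply: the Cottage Food Declaration was withdrawn.
Exception (d) fails — the seller operates through a limited company.
All of (e)'s requirements are met (all sales are at a certified farmers' market; items are individually labelled). But: (m) is engaged — the jarred condiments contain meat. (e) is therefore removed.
None of the exceptions is available; § 74.9 applies in full.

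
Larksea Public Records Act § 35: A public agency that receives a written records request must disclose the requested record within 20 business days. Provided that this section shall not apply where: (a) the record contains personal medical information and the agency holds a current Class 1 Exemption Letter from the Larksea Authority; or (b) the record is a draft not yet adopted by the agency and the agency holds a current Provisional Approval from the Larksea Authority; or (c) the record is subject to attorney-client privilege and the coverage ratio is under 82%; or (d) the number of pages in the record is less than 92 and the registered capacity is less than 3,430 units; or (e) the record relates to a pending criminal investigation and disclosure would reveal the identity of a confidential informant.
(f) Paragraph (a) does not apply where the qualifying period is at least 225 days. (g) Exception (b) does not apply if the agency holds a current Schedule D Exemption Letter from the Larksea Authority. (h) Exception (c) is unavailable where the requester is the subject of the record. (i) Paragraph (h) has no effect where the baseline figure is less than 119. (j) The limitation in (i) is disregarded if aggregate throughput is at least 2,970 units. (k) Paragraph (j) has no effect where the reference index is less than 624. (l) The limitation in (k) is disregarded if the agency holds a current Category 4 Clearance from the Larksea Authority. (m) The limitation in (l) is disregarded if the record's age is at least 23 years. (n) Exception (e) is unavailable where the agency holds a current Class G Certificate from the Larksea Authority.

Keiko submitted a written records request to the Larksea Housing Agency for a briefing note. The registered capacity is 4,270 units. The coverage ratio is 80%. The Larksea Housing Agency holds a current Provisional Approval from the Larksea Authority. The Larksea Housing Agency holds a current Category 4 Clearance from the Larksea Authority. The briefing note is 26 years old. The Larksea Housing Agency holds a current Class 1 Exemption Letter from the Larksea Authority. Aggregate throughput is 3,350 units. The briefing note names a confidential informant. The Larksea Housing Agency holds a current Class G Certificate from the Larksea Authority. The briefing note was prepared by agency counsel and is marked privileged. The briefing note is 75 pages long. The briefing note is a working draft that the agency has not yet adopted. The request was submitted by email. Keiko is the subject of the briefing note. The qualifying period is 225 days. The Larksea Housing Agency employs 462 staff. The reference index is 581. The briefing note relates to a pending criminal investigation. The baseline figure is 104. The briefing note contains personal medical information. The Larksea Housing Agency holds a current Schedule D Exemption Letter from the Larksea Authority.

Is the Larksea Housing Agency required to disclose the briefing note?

No — exception (c) applies; the Larksea Housing Agency is not required to disclose the briefing note.

Exception (a): the briefing note contains personal medical information; a current Class 1 Exemption Letter is held — every condition holds. Turning to paragraph (f): (f) operates against (a): the qualifying period is 225 days, meeting the 225 days threshold. So (a) is unavailable.
Exception (b): the briefing note is an unadopted draft; a current Provisional Approval is held — every condition holds. But applying paragraph (g): (g) operates against (b): a current Schedule D Exemption Letter is held. Exception (b) does not apply.
Exception (c)'s conditions are all satisfied: the briefing note is privileged; the coverage ratio is 80%, under the 82% limit. Applying paragraphs (h)–(m): (h) applies (Keiko is the subject of the briefing note), but is set aside by (i): (i) operates — the baseline figure is 104, less than the 119 limit. (j) would limit (i) — aggregate throughput is 3,350 units, meeting the 2,970 units threshold — but (k) sets (j) aside: (k) operates — the reference index is 581, less than the 624 limit. (l) would limit (k) — a current Category 4 Clearance is held — but (m) sets (l) aside: (m) operates against (l): the record's age is 26 years, meeting the 23 years threshold. (c) remains available.
Exception (d) fails — the registered capacity is 4,270 units, not less than 3,430 units.
Exception (e): the briefing note relates to a pending investigation; the briefing note names a confidential informant — every condition holds. However, paragraph (n) must be considered: (n) is engaged — a current Class G Certificate is held. So (e) is unavailable.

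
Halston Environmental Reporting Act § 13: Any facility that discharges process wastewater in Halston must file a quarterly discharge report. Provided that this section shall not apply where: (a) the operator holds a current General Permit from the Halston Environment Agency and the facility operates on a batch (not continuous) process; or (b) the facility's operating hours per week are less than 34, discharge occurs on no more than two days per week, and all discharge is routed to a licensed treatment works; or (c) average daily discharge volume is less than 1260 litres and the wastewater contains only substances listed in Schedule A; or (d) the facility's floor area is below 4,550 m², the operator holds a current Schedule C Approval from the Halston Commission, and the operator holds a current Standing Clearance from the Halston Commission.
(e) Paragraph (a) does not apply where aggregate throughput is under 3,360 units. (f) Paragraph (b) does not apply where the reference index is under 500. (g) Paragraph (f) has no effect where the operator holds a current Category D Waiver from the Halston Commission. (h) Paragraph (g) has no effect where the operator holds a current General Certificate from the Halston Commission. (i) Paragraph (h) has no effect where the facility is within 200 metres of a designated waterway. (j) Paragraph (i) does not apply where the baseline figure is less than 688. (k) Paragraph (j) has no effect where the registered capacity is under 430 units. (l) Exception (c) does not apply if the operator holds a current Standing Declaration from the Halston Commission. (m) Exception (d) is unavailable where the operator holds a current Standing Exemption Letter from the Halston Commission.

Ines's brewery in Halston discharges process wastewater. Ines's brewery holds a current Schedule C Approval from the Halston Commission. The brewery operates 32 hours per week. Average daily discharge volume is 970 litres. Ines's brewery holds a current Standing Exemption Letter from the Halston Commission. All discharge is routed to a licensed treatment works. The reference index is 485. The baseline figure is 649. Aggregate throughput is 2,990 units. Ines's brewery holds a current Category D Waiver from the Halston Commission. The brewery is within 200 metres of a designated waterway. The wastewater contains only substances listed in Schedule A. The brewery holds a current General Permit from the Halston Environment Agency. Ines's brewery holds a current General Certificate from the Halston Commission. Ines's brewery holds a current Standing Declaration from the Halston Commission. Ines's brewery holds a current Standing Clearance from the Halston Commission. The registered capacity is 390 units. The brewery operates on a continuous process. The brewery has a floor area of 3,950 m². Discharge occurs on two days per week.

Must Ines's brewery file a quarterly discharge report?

No — exception (b) applies; Ines's brewery is not required to file a quarterly discharge report.

Exception (a) requires that the facility operates on a batch (not continuous) process; but the facility operates on a continuous process, so (a) is unavailable.
Exception (b): the facility's operating hours per week are 32, less than the 34 limit; discharge occurs on no more than two days per week; discharge is routed to a licensed treatment works — every condition holds. As to paragraphs (f)–(k): (f) operates (the reference index is 485, under the 500 limit), but is itself disapplied by (g): (g) applies — a current Category D Waiver is held. (h) is triggered (a current General Certificate is held), but is overridden by (i): (i) applies — the brewery is within 200 m of a designated waterway. (j) operates (the baseline figure is 649, less than the 688 limit), but is displaced by (k): (k) operates against (j): the registered capacity is 390 units, under the 430 units limit. Exception (b) stands.
All of (c)'s requirements are met (average daily discharge volume is 970 litres, less than the 1260 litres limit; the wastewater is Schedule-A-only). But applying paragraph (l): (l) operates against (c): a current Standing Declaration is held. So (c) is unavailable.
Exception (d): the facility's floor area is 3,950 m², below the 4,550 m² limit; a current Schedule C Approval is held; a current Standing Clearance is held — every condition holds. However, paragraph (m) must be considered: (m) operates — a current Standing Exemption Letter is held. Exception (d) does not apply.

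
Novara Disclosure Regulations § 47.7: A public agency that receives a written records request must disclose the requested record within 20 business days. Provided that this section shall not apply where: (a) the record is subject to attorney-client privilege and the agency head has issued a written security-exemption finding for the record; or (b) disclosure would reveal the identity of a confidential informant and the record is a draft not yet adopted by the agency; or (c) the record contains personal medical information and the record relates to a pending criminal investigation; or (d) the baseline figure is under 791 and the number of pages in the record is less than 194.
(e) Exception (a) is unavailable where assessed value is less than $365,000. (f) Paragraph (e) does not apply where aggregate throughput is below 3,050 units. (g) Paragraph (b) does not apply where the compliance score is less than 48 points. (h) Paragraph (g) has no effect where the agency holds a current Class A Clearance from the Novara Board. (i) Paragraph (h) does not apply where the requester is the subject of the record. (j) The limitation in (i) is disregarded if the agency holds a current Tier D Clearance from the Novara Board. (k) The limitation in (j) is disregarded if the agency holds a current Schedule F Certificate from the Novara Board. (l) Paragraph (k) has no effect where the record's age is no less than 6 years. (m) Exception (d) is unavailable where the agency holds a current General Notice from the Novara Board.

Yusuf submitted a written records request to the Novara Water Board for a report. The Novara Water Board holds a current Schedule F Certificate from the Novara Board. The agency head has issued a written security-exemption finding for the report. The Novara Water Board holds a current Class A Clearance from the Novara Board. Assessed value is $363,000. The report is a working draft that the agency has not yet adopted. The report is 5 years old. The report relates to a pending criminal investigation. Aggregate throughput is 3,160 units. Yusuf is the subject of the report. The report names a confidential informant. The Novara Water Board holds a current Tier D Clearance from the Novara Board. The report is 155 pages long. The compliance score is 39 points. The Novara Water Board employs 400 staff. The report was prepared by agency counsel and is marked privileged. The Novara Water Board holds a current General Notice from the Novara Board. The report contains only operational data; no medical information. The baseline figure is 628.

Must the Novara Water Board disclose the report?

All of (a)'s requirements are met (the report is privileged; a written security-exemption finding has been issued). Turning to paragraphs (e)–(f): (e) operates against (a): assessed value is $363,000, less than the $365,000 limit. (f), which would lift (e), is inapplicable — aggregate throughput is 3,160 units, not below 3,050 units. Exception (a) does not apply.
Exception (b): the report names a confidential informant; the report is an unadopted draft — every condition holds. But: (g) operates against (b): the compliance score is 39 points, less than the 48 points limit. (h) would limit (g) — a current Class A Clearance is held — but (i) sets (h) aside: (i) is triggered — Yusuf is the subject of the report. (j) applies (a current Tier D Clearance is held), but is overridden by (k): (k) is triggered — a current Schedule F Certificate is held. (l) is inapplicable (the record's age is 5 years, short of 6 years), so (k) stands. Exception (b) does not apply.
Exception (c) requires that the record contains personal medical information; but the report contains only operational data, so (c) is unavailable.
Exception (d): the baseline figure is 628, under the 791 limit; the number of pages in the record is 155, less than the 194 limit — every condition holds. But applying paragraph (m): (m) operates — a current General Notice is held. So (d) is unavailable.
No exception displaces § 47.7.

Yes — the Novara Water Board must disclose the report.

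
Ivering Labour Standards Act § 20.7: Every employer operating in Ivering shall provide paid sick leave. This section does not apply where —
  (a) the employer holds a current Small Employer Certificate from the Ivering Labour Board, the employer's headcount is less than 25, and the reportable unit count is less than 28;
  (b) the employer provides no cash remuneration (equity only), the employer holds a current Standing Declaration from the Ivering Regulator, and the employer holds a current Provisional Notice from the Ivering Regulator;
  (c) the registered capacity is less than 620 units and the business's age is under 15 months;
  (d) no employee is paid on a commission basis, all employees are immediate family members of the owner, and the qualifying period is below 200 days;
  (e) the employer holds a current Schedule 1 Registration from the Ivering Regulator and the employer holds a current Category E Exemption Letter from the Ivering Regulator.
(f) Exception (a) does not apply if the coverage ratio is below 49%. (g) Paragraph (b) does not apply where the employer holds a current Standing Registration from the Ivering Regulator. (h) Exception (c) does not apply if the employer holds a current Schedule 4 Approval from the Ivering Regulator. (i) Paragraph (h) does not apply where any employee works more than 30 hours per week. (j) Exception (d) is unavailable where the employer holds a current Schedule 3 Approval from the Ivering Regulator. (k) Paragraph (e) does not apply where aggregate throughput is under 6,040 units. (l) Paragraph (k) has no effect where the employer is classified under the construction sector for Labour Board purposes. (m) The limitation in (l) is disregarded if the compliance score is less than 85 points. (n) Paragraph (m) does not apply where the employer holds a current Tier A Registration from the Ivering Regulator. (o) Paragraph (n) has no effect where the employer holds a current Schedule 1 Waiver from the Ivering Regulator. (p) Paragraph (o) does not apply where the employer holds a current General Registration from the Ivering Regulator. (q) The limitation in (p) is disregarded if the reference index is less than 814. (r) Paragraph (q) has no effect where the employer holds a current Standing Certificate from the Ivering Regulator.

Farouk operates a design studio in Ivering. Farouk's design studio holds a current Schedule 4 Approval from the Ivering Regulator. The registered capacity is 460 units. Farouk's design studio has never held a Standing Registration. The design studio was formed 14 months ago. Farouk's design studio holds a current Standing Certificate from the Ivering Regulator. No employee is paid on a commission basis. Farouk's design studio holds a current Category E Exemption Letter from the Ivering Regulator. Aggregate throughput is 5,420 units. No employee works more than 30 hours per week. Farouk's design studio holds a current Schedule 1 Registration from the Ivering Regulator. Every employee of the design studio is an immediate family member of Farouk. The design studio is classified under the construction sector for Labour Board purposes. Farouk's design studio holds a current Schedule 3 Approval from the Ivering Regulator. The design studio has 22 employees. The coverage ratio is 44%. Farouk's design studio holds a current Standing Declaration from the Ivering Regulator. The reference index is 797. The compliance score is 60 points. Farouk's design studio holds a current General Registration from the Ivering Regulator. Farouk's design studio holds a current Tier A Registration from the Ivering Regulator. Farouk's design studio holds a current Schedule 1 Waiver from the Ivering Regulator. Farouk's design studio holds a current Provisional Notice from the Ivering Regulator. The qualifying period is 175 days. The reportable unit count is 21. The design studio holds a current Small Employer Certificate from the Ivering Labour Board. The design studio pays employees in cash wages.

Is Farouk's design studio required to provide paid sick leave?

No — exception (e) applies; Farouk's design studio is not required to provide paid sick leave.

Exception (a) is satisfied on its face — a current Small Employer Certificate is held; the employer's headcount is 22, less than the 25 limit; the reportable unit count is 21, less than the 28 limit. However, paragraph (f) must be considered: (f) operates against (a): the coverage ratio is 44%, below the 49% limit. So (a) is unavailable.
Exception (b) requires that the employer provides no cash remuneration (equity only); but employees are paid cash wages, so (b) is unavailable.
Exception (c) is satisfied on its face — the registered capacity is 460 units, less than the 620 units limit; the business's age is 14 months, under the 15 months limit. But: (h) applies — a current Schedule 4 Approval is held. (i), which would lift (h), is not triggered — no employee exceeds 30 hours/week. So (c) is unavailable.
Exception (d) is satisfied on its face — no employee is paid on commission; every employee is an immediate family member; the qualifying period is 175 days, below the 200 days limit. But applying paragraph (j): (j) operates against (d): a current Schedule 3 Approval is held. So (d) is unavailable.
Exception (e)'s conditions are all satisfied: a current Schedule 1 Registration is held; a current Category E Exemption Letter is held. Under paragraphs (k)–(r): (k) would limit (e) — aggregate throughput is 5,420 units, under the 6,040 units limit — but (l) sets (k) aside: (l) operates against (k): the design studio is classified under the construction sector. (m) applies (the compliance score is 60 points, less than the 85 points limit), but is overridden by (n): (n) operates against (m): a current Tier A Registration is held. (o) applies (a current Schedule 1 Waiver is held), but is itself disapplied by (p): (p) operates — a current General Registration is held. (q) operates (the reference index is 797, less than the 814 limit), but is itself disapplied by (r): (r) operates against (q): a current Standing Certificate is held. (e) remains available.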